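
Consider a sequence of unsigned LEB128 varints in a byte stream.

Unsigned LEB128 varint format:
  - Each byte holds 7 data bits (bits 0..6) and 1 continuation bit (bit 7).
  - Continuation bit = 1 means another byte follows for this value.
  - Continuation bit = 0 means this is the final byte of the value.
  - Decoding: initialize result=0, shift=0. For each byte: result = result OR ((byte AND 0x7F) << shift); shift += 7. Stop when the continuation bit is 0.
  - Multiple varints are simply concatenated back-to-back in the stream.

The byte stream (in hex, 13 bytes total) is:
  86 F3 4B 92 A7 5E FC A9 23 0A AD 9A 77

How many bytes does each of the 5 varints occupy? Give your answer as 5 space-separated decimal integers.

  byte[0]=0x86 cont=1 payload=0x06=6: acc |= 6<<0 -> acc=6 shift=7
  byte[1]=0xF3 cont=1 payload=0x73=115: acc |= 115<<7 -> acc=14726 shift=14
  byte[2]=0x4B cont=0 payload=0x4B=75: acc |= 75<<14 -> acc=1243526 shift=21 [end]
Varint 1: bytes[0:3] = 86 F3 4B -> value 1243526 (3 byte(s))
  byte[3]=0x92 cont=1 payload=0x12=18: acc |= 18<<0 -> acc=18 shift=7
  byte[4]=0xA7 cont=1 payload=0x27=39: acc |= 39<<7 -> acc=5010 shift=14
  byte[5]=0x5E cont=0 payload=0x5E=94: acc |= 94<<14 -> acc=1545106 shift=21 [end]
Varint 2: bytes[3:6] = 92 A7 5E -> value 1545106 (3 byte(s))
  byte[6]=0xFC cont=1 payload=0x7C=124: acc |= 124<<0 -> acc=124 shift=7
  byte[7]=0xA9 cont=1 payload=0x29=41: acc |= 41<<7 -> acc=5372 shift=14
  byte[8]=0x23 cont=0 payload=0x23=35: acc |= 35<<14 -> acc=578812 shift=21 [end]
Varint 3: bytes[6:9] = FC A9 23 -> value 578812 (3 byte(s))
  byte[9]=0x0A cont=0 payload=0x0A=10: acc |= 10<<0 -> acc=10 shift=7 [end]
Varint 4: bytes[9:10] = 0A -> value 10 (1 byte(s))
  byte[10]=0xAD cont=1 payload=0x2D=45: acc |= 45<<0 -> acc=45 shift=7
  byte[11]=0x9A cont=1 payload=0x1A=26: acc |= 26<<7 -> acc=3373 shift=14
  byte[12]=0x77 cont=0 payload=0x77=119: acc |= 119<<14 -> acc=1953069 shift=21 [end]
Varint 5: bytes[10:13] = AD 9A 77 -> value 1953069 (3 byte(s))

Answer: 3 3 3 1 3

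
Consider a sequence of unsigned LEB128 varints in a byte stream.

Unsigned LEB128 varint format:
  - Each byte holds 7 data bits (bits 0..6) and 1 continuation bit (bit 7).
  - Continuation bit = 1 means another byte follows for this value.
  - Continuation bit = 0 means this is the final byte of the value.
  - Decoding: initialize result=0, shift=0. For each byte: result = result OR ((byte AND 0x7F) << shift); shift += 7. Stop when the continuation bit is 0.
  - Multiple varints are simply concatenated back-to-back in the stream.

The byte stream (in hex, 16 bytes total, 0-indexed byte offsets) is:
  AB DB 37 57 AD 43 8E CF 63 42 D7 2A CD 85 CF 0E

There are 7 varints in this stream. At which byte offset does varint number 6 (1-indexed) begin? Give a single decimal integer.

Answer: 10

Derivation:
  byte[0]=0xAB cont=1 payload=0x2B=43: acc |= 43<<0 -> acc=43 shift=7
  byte[1]=0xDB cont=1 payload=0x5B=91: acc |= 91<<7 -> acc=11691 shift=14
  byte[2]=0x37 cont=0 payload=0x37=55: acc |= 55<<14 -> acc=912811 shift=21 [end]
Varint 1: bytes[0:3] = AB DB 37 -> value 912811 (3 byte(s))
  byte[3]=0x57 cont=0 payload=0x57=87: acc |= 87<<0 -> acc=87 shift=7 [end]
Varint 2: bytes[3:4] = 57 -> value 87 (1 byte(s))
  byte[4]=0xAD cont=1 payload=0x2D=45: acc |= 45<<0 -> acc=45 shift=7
  byte[5]=0x43 cont=0 payload=0x43=67: acc |= 67<<7 -> acc=8621 shift=14 [end]
Varint 3: bytes[4:6] = AD 43 -> value 8621 (2 byte(s))
  byte[6]=0x8E cont=1 payload=0x0E=14: acc |= 14<<0 -> acc=14 shift=7
  byte[7]=0xCF cont=1 payload=0x4F=79: acc |= 79<<7 -> acc=10126 shift=14
  byte[8]=0x63 cont=0 payload=0x63=99: acc |= 99<<14 -> acc=1632142 shift=21 [end]
Varint 4: bytes[6:9] = 8E CF 63 -> value 1632142 (3 byte(s))
  byte[9]=0x42 cont=0 payload=0x42=66: acc |= 66<<0 -> acc=66 shift=7 [end]
Varint 5: bytes[9:10] = 42 -> value 66 (1 byte(s))
  byte[10]=0xD7 cont=1 payload=0x57=87: acc |= 87<<0 -> acc=87 shift=7
  byte[11]=0x2A cont=0 payload=0x2A=42: acc |= 42<<7 -> acc=5463 shift=14 [end]
Varint 6: bytes[10:12] = D7 2A -> value 5463 (2 byte(s))
  byte[12]=0xCD cont=1 payload=0x4D=77: acc |= 77<<0 -> acc=77 shift=7
  byte[13]=0x85 cont=1 payload=0x05=5: acc |= 5<<7 -> acc=717 shift=14
  byte[14]=0xCF cont=1 payload=0x4F=79: acc |= 79<<14 -> acc=1295053 shift=21
  byte[15]=0x0E cont=0 payload=0x0E=14: acc |= 14<<21 -> acc=30655181 shift=28 [end]
Varint 7: bytes[12:16] = CD 85 CF 0E -> value 30655181 (4 byte(s))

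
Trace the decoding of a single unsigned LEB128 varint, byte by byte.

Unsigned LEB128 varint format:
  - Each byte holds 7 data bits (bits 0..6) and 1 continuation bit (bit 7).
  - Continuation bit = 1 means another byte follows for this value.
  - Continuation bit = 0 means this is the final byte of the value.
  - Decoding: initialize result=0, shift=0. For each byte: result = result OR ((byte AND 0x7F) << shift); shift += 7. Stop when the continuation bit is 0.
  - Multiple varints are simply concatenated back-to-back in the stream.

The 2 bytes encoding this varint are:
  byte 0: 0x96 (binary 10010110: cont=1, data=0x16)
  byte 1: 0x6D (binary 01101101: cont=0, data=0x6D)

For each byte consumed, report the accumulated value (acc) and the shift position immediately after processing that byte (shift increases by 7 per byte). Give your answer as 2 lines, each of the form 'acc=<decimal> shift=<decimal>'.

Answer: acc=22 shift=7
acc=13974 shift=14

Derivation:
byte 0=0x96: payload=0x16=22, contrib = 22<<0 = 22; acc -> 22, shift -> 7
byte 1=0x6D: payload=0x6D=109, contrib = 109<<7 = 13952; acc -> 13974, shift -> 14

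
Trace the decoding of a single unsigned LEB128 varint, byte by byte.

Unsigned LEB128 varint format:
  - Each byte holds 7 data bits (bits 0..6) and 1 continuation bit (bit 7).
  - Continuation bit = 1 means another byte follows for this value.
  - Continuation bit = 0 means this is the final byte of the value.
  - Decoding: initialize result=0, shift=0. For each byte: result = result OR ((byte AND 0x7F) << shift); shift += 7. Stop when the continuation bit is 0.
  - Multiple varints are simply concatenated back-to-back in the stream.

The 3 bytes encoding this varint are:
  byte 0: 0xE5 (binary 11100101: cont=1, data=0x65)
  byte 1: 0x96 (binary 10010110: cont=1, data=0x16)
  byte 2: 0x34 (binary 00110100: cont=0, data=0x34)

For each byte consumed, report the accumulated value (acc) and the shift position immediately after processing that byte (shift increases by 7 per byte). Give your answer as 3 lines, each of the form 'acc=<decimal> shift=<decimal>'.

byte 0=0xE5: payload=0x65=101, contrib = 101<<0 = 101; acc -> 101, shift -> 7
byte 1=0x96: payload=0x16=22, contrib = 22<<7 = 2816; acc -> 2917, shift -> 14
byte 2=0x34: payload=0x34=52, contrib = 52<<14 = 851968; acc -> 854885, shift -> 21

Answer: acc=101 shift=7
acc=2917 shift=14
acc=854885 shift=21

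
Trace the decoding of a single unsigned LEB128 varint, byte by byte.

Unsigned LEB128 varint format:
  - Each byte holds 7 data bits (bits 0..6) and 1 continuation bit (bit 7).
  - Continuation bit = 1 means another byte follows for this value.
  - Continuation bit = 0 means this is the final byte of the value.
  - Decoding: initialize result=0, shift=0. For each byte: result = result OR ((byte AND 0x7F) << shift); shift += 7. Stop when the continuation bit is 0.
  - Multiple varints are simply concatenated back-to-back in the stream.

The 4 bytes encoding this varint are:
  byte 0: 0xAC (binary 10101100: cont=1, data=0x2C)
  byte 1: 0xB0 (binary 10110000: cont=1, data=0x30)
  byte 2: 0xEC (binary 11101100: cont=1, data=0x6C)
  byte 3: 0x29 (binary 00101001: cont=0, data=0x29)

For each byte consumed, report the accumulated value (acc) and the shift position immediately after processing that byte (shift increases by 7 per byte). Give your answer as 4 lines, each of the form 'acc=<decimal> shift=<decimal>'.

Answer: acc=44 shift=7
acc=6188 shift=14
acc=1775660 shift=21
acc=87758892 shift=28

Derivation:
byte 0=0xAC: payload=0x2C=44, contrib = 44<<0 = 44; acc -> 44, shift -> 7
byte 1=0xB0: payload=0x30=48, contrib = 48<<7 = 6144; acc -> 6188, shift -> 14
byte 2=0xEC: payload=0x6C=108, contrib = 108<<14 = 1769472; acc -> 1775660, shift -> 21
byte 3=0x29: payload=0x29=41, contrib = 41<<21 = 85983232; acc -> 87758892, shift -> 28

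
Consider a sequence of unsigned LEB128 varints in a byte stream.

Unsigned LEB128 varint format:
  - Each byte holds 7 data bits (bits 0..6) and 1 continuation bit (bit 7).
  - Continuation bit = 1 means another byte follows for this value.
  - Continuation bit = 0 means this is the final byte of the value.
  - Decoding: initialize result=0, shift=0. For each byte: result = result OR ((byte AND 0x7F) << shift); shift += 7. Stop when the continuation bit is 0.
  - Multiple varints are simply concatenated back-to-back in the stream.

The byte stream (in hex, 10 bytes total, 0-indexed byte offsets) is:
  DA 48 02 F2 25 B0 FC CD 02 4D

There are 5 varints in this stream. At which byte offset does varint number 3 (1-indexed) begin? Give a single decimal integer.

Answer: 3

Derivation:
  byte[0]=0xDA cont=1 payload=0x5A=90: acc |= 90<<0 -> acc=90 shift=7
  byte[1]=0x48 cont=0 payload=0x48=72: acc |= 72<<7 -> acc=9306 shift=14 [end]
Varint 1: bytes[0:2] = DA 48 -> value 9306 (2 byte(s))
  byte[2]=0x02 cont=0 payload=0x02=2: acc |= 2<<0 -> acc=2 shift=7 [end]
Varint 2: bytes[2:3] = 02 -> value 2 (1 byte(s))
  byte[3]=0xF2 cont=1 payload=0x72=114: acc |= 114<<0 -> acc=114 shift=7
  byte[4]=0x25 cont=0 payload=0x25=37: acc |= 37<<7 -> acc=4850 shift=14 [end]
Varint 3: bytes[3:5] = F2 25 -> value 4850 (2 byte(s))
  byte[5]=0xB0 cont=1 payload=0x30=48: acc |= 48<<0 -> acc=48 shift=7
  byte[6]=0xFC cont=1 payload=0x7C=124: acc |= 124<<7 -> acc=15920 shift=14
  byte[7]=0xCD cont=1 payload=0x4D=77: acc |= 77<<14 -> acc=1277488 shift=21
  byte[8]=0x02 cont=0 payload=0x02=2: acc |= 2<<21 -> acc=5471792 shift=28 [end]
Varint 4: bytes[5:9] = B0 FC CD 02 -> value 5471792 (4 byte(s))
  byte[9]=0x4D cont=0 payload=0x4D=77: acc |= 77<<0 -> acc=77 shift=7 [end]
Varint 5: bytes[9:10] = 4D -> value 77 (1 byte(s))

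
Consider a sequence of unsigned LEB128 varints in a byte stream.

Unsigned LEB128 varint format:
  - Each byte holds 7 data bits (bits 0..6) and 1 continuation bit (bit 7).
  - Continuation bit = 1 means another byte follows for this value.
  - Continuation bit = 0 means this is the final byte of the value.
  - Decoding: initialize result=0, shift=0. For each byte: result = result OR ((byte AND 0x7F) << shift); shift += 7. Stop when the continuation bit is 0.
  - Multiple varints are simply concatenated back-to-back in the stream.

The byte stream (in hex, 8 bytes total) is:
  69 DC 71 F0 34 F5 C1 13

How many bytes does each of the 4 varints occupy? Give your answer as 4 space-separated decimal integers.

  byte[0]=0x69 cont=0 payload=0x69=105: acc |= 105<<0 -> acc=105 shift=7 [end]
Varint 1: bytes[0:1] = 69 -> value 105 (1 byte(s))
  byte[1]=0xDC cont=1 payload=0x5C=92: acc |= 92<<0 -> acc=92 shift=7
  byte[2]=0x71 cont=0 payload=0x71=113: acc |= 113<<7 -> acc=14556 shift=14 [end]
Varint 2: bytes[1:3] = DC 71 -> value 14556 (2 byte(s))
  byte[3]=0xF0 cont=1 payload=0x70=112: acc |= 112<<0 -> acc=112 shift=7
  byte[4]=0x34 cont=0 payload=0x34=52: acc |= 52<<7 -> acc=6768 shift=14 [end]
Varint 3: bytes[3:5] = F0 34 -> value 6768 (2 byte(s))
  byte[5]=0xF5 cont=1 payload=0x75=117: acc |= 117<<0 -> acc=117 shift=7
  byte[6]=0xC1 cont=1 payload=0x41=65: acc |= 65<<7 -> acc=8437 shift=14
  byte[7]=0x13 cont=0 payload=0x13=19: acc |= 19<<14 -> acc=319733 shift=21 [end]
Varint 4: bytes[5:8] = F5 C1 13 -> value 319733 (3 byte(s))

Answer: 1 2 2 3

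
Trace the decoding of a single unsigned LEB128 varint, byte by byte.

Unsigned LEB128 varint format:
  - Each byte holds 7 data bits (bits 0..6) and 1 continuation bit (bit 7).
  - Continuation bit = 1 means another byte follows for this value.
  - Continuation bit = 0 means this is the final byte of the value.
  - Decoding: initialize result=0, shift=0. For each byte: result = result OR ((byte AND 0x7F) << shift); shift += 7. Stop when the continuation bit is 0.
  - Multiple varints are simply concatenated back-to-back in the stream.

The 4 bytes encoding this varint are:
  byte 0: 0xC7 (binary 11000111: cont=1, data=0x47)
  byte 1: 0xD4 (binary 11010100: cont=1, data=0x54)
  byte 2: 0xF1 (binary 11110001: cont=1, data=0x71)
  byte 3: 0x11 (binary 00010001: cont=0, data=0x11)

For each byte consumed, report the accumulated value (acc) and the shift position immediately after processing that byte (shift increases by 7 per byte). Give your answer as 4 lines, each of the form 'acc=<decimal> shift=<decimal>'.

Answer: acc=71 shift=7
acc=10823 shift=14
acc=1862215 shift=21
acc=37513799 shift=28

Derivation:
byte 0=0xC7: payload=0x47=71, contrib = 71<<0 = 71; acc -> 71, shift -> 7
byte 1=0xD4: payload=0x54=84, contrib = 84<<7 = 10752; acc -> 10823, shift -> 14
byte 2=0xF1: payload=0x71=113, contrib = 113<<14 = 1851392; acc -> 1862215, shift -> 21
byte 3=0x11: payload=0x11=17, contrib = 17<<21 = 35651584; acc -> 37513799, shift -> 28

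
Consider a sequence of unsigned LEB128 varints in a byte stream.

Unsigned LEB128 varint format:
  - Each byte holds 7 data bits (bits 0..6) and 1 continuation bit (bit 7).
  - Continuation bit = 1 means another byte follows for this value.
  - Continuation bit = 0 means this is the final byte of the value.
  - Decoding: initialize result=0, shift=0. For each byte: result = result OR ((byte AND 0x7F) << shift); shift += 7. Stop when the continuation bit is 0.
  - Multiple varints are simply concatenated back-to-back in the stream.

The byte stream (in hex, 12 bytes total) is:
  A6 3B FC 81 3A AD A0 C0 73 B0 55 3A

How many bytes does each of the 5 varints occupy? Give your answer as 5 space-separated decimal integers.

  byte[0]=0xA6 cont=1 payload=0x26=38: acc |= 38<<0 -> acc=38 shift=7
  byte[1]=0x3B cont=0 payload=0x3B=59: acc |= 59<<7 -> acc=7590 shift=14 [end]
Varint 1: bytes[0:2] = A6 3B -> value 7590 (2 byte(s))
  byte[2]=0xFC cont=1 payload=0x7C=124: acc |= 124<<0 -> acc=124 shift=7
  byte[3]=0x81 cont=1 payload=0x01=1: acc |= 1<<7 -> acc=252 shift=14
  byte[4]=0x3A cont=0 payload=0x3A=58: acc |= 58<<14 -> acc=950524 shift=21 [end]
Varint 2: bytes[2:5] = FC 81 3A -> value 950524 (3 byte(s))
  byte[5]=0xAD cont=1 payload=0x2D=45: acc |= 45<<0 -> acc=45 shift=7
  byte[6]=0xA0 cont=1 payload=0x20=32: acc |= 32<<7 -> acc=4141 shift=14
  byte[7]=0xC0 cont=1 payload=0x40=64: acc |= 64<<14 -> acc=1052717 shift=21
  byte[8]=0x73 cont=0 payload=0x73=115: acc |= 115<<21 -> acc=242225197 shift=28 [end]
Varint 3: bytes[5:9] = AD A0 C0 73 -> value 242225197 (4 byte(s))
  byte[9]=0xB0 cont=1 payload=0x30=48: acc |= 48<<0 -> acc=48 shift=7
  byte[10]=0x55 cont=0 payload=0x55=85: acc |= 85<<7 -> acc=10928 shift=14 [end]
Varint 4: bytes[9:11] = B0 55 -> value 10928 (2 byte(s))
  byte[11]=0x3A cont=0 payload=0x3A=58: acc |= 58<<0 -> acc=58 shift=7 [end]
Varint 5: bytes[11:12] = 3A -> value 58 (1 byte(s))

Answer: 2 3 4 2 1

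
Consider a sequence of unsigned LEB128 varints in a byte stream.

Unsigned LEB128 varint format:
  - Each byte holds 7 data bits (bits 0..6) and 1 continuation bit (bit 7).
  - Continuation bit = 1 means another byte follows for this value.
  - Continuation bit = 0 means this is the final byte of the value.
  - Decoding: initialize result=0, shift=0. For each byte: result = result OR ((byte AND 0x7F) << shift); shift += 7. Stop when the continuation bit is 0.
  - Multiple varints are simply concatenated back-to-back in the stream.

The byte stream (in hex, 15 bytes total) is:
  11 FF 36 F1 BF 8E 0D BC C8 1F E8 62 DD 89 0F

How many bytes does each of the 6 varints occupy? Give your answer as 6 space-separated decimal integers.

Answer: 1 2 4 3 2 3

Derivation:
  byte[0]=0x11 cont=0 payload=0x11=17: acc |= 17<<0 -> acc=17 shift=7 [end]
Varint 1: bytes[0:1] = 11 -> value 17 (1 byte(s))
  byte[1]=0xFF cont=1 payload=0x7F=127: acc |= 127<<0 -> acc=127 shift=7
  byte[2]=0x36 cont=0 payload=0x36=54: acc |= 54<<7 -> acc=7039 shift=14 [end]
Varint 2: bytes[1:3] = FF 36 -> value 7039 (2 byte(s))
  byte[3]=0xF1 cont=1 payload=0x71=113: acc |= 113<<0 -> acc=113 shift=7
  byte[4]=0xBF cont=1 payload=0x3F=63: acc |= 63<<7 -> acc=8177 shift=14
  byte[5]=0x8E cont=1 payload=0x0E=14: acc |= 14<<14 -> acc=237553 shift=21
  byte[6]=0x0D cont=0 payload=0x0D=13: acc |= 13<<21 -> acc=27500529 shift=28 [end]
Varint 3: bytes[3:7] = F1 BF 8E 0D -> value 27500529 (4 byte(s))
  byte[7]=0xBC cont=1 payload=0x3C=60: acc |= 60<<0 -> acc=60 shift=7
  byte[8]=0xC8 cont=1 payload=0x48=72: acc |= 72<<7 -> acc=9276 shift=14
  byte[9]=0x1F cont=0 payload=0x1F=31: acc |= 31<<14 -> acc=517180 shift=21 [end]
Varint 4: bytes[7:10] = BC C8 1F -> value 517180 (3 byte(s))
  byte[10]=0xE8 cont=1 payload=0x68=104: acc |= 104<<0 -> acc=104 shift=7
  byte[11]=0x62 cont=0 payload=0x62=98: acc |= 98<<7 -> acc=12648 shift=14 [end]
Varint 5: bytes[10:12] = E8 62 -> value 12648 (2 byte(s))
  byte[12]=0xDD cont=1 payload=0x5D=93: acc |= 93<<0 -> acc=93 shift=7
  byte[13]=0x89 cont=1 payload=0x09=9: acc |= 9<<7 -> acc=1245 shift=14
  byte[14]=0x0F cont=0 payload=0x0F=15: acc |= 15<<14 -> acc=247005 shift=21 [end]
Varint 6: bytes[12:15] = DD 89 0F -> value 247005 (3 byte(s))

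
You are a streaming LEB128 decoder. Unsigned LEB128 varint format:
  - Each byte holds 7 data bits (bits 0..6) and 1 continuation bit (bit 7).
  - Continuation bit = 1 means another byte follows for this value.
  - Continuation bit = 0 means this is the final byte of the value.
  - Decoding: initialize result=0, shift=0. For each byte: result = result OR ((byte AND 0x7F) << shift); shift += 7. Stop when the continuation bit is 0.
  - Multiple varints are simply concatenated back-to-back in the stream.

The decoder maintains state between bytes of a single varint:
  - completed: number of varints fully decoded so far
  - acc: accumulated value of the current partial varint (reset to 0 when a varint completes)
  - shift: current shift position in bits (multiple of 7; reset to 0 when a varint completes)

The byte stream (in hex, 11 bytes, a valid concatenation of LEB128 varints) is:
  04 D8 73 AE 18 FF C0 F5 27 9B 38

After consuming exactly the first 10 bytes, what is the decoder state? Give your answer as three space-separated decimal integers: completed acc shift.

Answer: 4 27 7

Derivation:
byte[0]=0x04 cont=0 payload=0x04: varint #1 complete (value=4); reset -> completed=1 acc=0 shift=0
byte[1]=0xD8 cont=1 payload=0x58: acc |= 88<<0 -> completed=1 acc=88 shift=7
byte[2]=0x73 cont=0 payload=0x73: varint #2 complete (value=14808); reset -> completed=2 acc=0 shift=0
byte[3]=0xAE cont=1 payload=0x2E: acc |= 46<<0 -> completed=2 acc=46 shift=7
byte[4]=0x18 cont=0 payload=0x18: varint #3 complete (value=3118); reset -> completed=3 acc=0 shift=0
byte[5]=0xFF cont=1 payload=0x7F: acc |= 127<<0 -> completed=3 acc=127 shift=7
byte[6]=0xC0 cont=1 payload=0x40: acc |= 64<<7 -> completed=3 acc=8319 shift=14
byte[7]=0xF5 cont=1 payload=0x75: acc |= 117<<14 -> completed=3 acc=1925247 shift=21
byte[8]=0x27 cont=0 payload=0x27: varint #4 complete (value=83714175); reset -> completed=4 acc=0 shift=0
byte[9]=0x9B cont=1 payload=0x1B: acc |= 27<<0 -> completed=4 acc=27 shift=7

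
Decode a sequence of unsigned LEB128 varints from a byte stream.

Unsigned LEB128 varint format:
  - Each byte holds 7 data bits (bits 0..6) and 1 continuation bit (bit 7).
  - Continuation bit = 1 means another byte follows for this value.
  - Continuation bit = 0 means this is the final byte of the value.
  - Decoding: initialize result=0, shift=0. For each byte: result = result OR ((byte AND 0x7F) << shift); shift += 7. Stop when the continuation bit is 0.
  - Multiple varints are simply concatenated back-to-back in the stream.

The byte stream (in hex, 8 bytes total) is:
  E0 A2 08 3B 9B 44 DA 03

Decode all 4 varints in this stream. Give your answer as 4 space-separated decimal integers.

Answer: 135520 59 8731 474

Derivation:
  byte[0]=0xE0 cont=1 payload=0x60=96: acc |= 96<<0 -> acc=96 shift=7
  byte[1]=0xA2 cont=1 payload=0x22=34: acc |= 34<<7 -> acc=4448 shift=14
  byte[2]=0x08 cont=0 payload=0x08=8: acc |= 8<<14 -> acc=135520 shift=21 [end]
Varint 1: bytes[0:3] = E0 A2 08 -> value 135520 (3 byte(s))
  byte[3]=0x3B cont=0 payload=0x3B=59: acc |= 59<<0 -> acc=59 shift=7 [end]
Varint 2: bytes[3:4] = 3B -> value 59 (1 byte(s))
  byte[4]=0x9B cont=1 payload=0x1B=27: acc |= 27<<0 -> acc=27 shift=7
  byte[5]=0x44 cont=0 payload=0x44=68: acc |= 68<<7 -> acc=8731 shift=14 [end]
Varint 3: bytes[4:6] = 9B 44 -> value 8731 (2 byte(s))
  byte[6]=0xDA cont=1 payload=0x5A=90: acc |= 90<<0 -> acc=90 shift=7
  byte[7]=0x03 cont=0 payload=0x03=3: acc |= 3<<7 -> acc=474 shift=14 [end]
Varint 4: bytes[6:8] = DA 03 -> value 474 (2 byte(s))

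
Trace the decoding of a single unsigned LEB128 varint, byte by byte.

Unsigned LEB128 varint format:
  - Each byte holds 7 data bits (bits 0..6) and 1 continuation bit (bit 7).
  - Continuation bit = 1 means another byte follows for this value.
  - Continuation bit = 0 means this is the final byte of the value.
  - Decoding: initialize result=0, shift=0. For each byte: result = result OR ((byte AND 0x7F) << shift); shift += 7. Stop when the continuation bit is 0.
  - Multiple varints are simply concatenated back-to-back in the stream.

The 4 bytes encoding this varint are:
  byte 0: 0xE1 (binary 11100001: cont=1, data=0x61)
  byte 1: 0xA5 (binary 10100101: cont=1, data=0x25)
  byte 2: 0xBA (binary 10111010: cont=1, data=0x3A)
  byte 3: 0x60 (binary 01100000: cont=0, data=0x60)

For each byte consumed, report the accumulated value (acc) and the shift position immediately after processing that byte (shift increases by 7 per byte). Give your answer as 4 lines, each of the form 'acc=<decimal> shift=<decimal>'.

Answer: acc=97 shift=7
acc=4833 shift=14
acc=955105 shift=21
acc=202281697 shift=28

Derivation:
byte 0=0xE1: payload=0x61=97, contrib = 97<<0 = 97; acc -> 97, shift -> 7
byte 1=0xA5: payload=0x25=37, contrib = 37<<7 = 4736; acc -> 4833, shift -> 14
byte 2=0xBA: payload=0x3A=58, contrib = 58<<14 = 950272; acc -> 955105, shift -> 21
byte 3=0x60: payload=0x60=96, contrib = 96<<21 = 201326592; acc -> 202281697, shift -> 28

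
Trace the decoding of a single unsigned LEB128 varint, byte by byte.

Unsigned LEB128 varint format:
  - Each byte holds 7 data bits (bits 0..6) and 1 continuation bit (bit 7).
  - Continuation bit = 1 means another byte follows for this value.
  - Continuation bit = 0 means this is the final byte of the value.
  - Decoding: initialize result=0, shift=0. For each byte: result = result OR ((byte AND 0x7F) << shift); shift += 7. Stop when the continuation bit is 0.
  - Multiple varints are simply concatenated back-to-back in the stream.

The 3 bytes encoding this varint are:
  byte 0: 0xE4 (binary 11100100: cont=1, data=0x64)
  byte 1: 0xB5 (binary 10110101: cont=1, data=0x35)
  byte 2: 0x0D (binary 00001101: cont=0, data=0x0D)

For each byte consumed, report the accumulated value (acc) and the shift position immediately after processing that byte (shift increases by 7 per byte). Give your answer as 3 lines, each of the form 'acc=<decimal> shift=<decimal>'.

byte 0=0xE4: payload=0x64=100, contrib = 100<<0 = 100; acc -> 100, shift -> 7
byte 1=0xB5: payload=0x35=53, contrib = 53<<7 = 6784; acc -> 6884, shift -> 14
byte 2=0x0D: payload=0x0D=13, contrib = 13<<14 = 212992; acc -> 219876, shift -> 21

Answer: acc=100 shift=7
acc=6884 shift=14
acc=219876 shift=21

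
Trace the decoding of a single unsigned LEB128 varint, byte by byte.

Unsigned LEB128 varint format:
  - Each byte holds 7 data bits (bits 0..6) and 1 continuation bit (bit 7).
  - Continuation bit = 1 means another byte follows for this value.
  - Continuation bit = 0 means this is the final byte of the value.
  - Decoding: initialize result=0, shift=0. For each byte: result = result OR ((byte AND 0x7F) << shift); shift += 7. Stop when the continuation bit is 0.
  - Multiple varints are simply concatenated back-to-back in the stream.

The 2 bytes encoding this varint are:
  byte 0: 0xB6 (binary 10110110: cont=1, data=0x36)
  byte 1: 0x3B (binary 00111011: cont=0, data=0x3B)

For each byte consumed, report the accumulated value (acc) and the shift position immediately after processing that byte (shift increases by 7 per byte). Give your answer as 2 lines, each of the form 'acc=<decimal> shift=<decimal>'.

byte 0=0xB6: payload=0x36=54, contrib = 54<<0 = 54; acc -> 54, shift -> 7
byte 1=0x3B: payload=0x3B=59, contrib = 59<<7 = 7552; acc -> 7606, shift -> 14

Answer: acc=54 shift=7
acc=7606 shift=14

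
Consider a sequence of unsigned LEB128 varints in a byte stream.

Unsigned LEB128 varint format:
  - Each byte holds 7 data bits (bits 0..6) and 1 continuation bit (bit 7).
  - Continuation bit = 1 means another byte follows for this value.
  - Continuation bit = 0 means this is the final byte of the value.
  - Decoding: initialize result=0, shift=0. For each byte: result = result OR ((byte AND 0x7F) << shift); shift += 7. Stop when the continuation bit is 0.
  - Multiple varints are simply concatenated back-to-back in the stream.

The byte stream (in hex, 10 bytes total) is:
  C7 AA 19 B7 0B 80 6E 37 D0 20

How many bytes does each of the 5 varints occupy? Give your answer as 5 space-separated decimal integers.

  byte[0]=0xC7 cont=1 payload=0x47=71: acc |= 71<<0 -> acc=71 shift=7
  byte[1]=0xAA cont=1 payload=0x2A=42: acc |= 42<<7 -> acc=5447 shift=14
  byte[2]=0x19 cont=0 payload=0x19=25: acc |= 25<<14 -> acc=415047 shift=21 [end]
Varint 1: bytes[0:3] = C7 AA 19 -> value 415047 (3 byte(s))
  byte[3]=0xB7 cont=1 payload=0x37=55: acc |= 55<<0 -> acc=55 shift=7
  byte[4]=0x0B cont=0 payload=0x0B=11: acc |= 11<<7 -> acc=1463 shift=14 [end]
Varint 2: bytes[3:5] = B7 0B -> value 1463 (2 byte(s))
  byte[5]=0x80 cont=1 payload=0x00=0: acc |= 0<<0 -> acc=0 shift=7
  byte[6]=0x6E cont=0 payload=0x6E=110: acc |= 110<<7 -> acc=14080 shift=14 [end]
Varint 3: bytes[5:7] = 80 6E -> value 14080 (2 byte(s))
  byte[7]=0x37 cont=0 payload=0x37=55: acc |= 55<<0 -> acc=55 shift=7 [end]
Varint 4: bytes[7:8] = 37 -> value 55 (1 byte(s))
  byte[8]=0xD0 cont=1 payload=0x50=80: acc |= 80<<0 -> acc=80 shift=7
  byte[9]=0x20 cont=0 payload=0x20=32: acc |= 32<<7 -> acc=4176 shift=14 [end]
Varint 5: bytes[8:10] = D0 20 -> value 4176 (2 byte(s))

Answer: 3 2 2 1 2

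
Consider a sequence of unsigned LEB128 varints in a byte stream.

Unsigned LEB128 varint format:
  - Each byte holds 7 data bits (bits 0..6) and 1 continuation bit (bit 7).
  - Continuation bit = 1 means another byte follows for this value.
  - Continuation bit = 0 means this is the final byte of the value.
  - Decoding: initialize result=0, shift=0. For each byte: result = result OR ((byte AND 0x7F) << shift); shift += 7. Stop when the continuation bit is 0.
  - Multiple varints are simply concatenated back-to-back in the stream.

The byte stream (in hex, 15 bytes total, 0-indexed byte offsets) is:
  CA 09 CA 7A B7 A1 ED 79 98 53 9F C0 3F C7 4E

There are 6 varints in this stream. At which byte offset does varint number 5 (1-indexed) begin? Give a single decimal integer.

Answer: 10

Derivation:
  byte[0]=0xCA cont=1 payload=0x4A=74: acc |= 74<<0 -> acc=74 shift=7
  byte[1]=0x09 cont=0 payload=0x09=9: acc |= 9<<7 -> acc=1226 shift=14 [end]
Varint 1: bytes[0:2] = CA 09 -> value 1226 (2 byte(s))
  byte[2]=0xCA cont=1 payload=0x4A=74: acc |= 74<<0 -> acc=74 shift=7
  byte[3]=0x7A cont=0 payload=0x7A=122: acc |= 122<<7 -> acc=15690 shift=14 [end]
Varint 2: bytes[2:4] = CA 7A -> value 15690 (2 byte(s))
  byte[4]=0xB7 cont=1 payload=0x37=55: acc |= 55<<0 -> acc=55 shift=7
  byte[5]=0xA1 cont=1 payload=0x21=33: acc |= 33<<7 -> acc=4279 shift=14
  byte[6]=0xED cont=1 payload=0x6D=109: acc |= 109<<14 -> acc=1790135 shift=21
  byte[7]=0x79 cont=0 payload=0x79=121: acc |= 121<<21 -> acc=255545527 shift=28 [end]
Varint 3: bytes[4:8] = B7 A1 ED 79 -> value 255545527 (4 byte(s))
  byte[8]=0x98 cont=1 payload=0x18=24: acc |= 24<<0 -> acc=24 shift=7
  byte[9]=0x53 cont=0 payload=0x53=83: acc |= 83<<7 -> acc=10648 shift=14 [end]
Varint 4: bytes[8:10] = 98 53 -> value 10648 (2 byte(s))
  byte[10]=0x9F cont=1 payload=0x1F=31: acc |= 31<<0 -> acc=31 shift=7
  byte[11]=0xC0 cont=1 payload=0x40=64: acc |= 64<<7 -> acc=8223 shift=14
  byte[12]=0x3F cont=0 payload=0x3F=63: acc |= 63<<14 -> acc=1040415 shift=21 [end]
Varint 5: bytes[10:13] = 9F C0 3F -> value 1040415 (3 byte(s))
  byte[13]=0xC7 cont=1 payload=0x47=71: acc |= 71<<0 -> acc=71 shift=7
  byte[14]=0x4E cont=0 payload=0x4E=78: acc |= 78<<7 -> acc=10055 shift=14 [end]
Varint 6: bytes[13:15] = C7 4E -> value 10055 (2 byte(s))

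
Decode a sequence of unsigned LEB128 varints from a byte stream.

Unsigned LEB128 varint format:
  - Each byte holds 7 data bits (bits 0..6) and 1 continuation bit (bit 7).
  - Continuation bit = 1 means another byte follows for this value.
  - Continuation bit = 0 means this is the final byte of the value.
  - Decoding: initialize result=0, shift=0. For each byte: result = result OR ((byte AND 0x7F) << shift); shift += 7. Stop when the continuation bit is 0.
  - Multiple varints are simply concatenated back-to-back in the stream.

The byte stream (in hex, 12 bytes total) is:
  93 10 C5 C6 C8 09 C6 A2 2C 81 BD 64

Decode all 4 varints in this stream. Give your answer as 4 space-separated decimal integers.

  byte[0]=0x93 cont=1 payload=0x13=19: acc |= 19<<0 -> acc=19 shift=7
  byte[1]=0x10 cont=0 payload=0x10=16: acc |= 16<<7 -> acc=2067 shift=14 [end]
Varint 1: bytes[0:2] = 93 10 -> value 2067 (2 byte(s))
  byte[2]=0xC5 cont=1 payload=0x45=69: acc |= 69<<0 -> acc=69 shift=7
  byte[3]=0xC6 cont=1 payload=0x46=70: acc |= 70<<7 -> acc=9029 shift=14
  byte[4]=0xC8 cont=1 payload=0x48=72: acc |= 72<<14 -> acc=1188677 shift=21
  byte[5]=0x09 cont=0 payload=0x09=9: acc |= 9<<21 -> acc=20063045 shift=28 [end]
Varint 2: bytes[2:6] = C5 C6 C8 09 -> value 20063045 (4 byte(s))
  byte[6]=0xC6 cont=1 payload=0x46=70: acc |= 70<<0 -> acc=70 shift=7
  byte[7]=0xA2 cont=1 payload=0x22=34: acc |= 34<<7 -> acc=4422 shift=14
  byte[8]=0x2C cont=0 payload=0x2C=44: acc |= 44<<14 -> acc=725318 shift=21 [end]
Varint 3: bytes[6:9] = C6 A2 2C -> value 725318 (3 byte(s))
  byte[9]=0x81 cont=1 payload=0x01=1: acc |= 1<<0 -> acc=1 shift=7
  byte[10]=0xBD cont=1 payload=0x3D=61: acc |= 61<<7 -> acc=7809 shift=14
  byte[11]=0x64 cont=0 payload=0x64=100: acc |= 100<<14 -> acc=1646209 shift=21 [end]
Varint 4: bytes[9:12] = 81 BD 64 -> value 1646209 (3 byte(s))

Answer: 2067 20063045 725318 1646209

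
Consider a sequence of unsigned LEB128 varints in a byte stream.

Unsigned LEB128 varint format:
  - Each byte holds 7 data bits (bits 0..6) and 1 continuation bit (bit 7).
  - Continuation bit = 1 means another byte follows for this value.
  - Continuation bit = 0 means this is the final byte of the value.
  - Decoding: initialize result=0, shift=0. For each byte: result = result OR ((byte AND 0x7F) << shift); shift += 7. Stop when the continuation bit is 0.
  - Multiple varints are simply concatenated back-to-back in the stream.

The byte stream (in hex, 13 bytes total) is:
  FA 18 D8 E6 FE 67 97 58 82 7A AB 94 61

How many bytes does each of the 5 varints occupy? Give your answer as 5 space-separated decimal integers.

  byte[0]=0xFA cont=1 payload=0x7A=122: acc |= 122<<0 -> acc=122 shift=7
  byte[1]=0x18 cont=0 payload=0x18=24: acc |= 24<<7 -> acc=3194 shift=14 [end]
Varint 1: bytes[0:2] = FA 18 -> value 3194 (2 byte(s))
  byte[2]=0xD8 cont=1 payload=0x58=88: acc |= 88<<0 -> acc=88 shift=7
  byte[3]=0xE6 cont=1 payload=0x66=102: acc |= 102<<7 -> acc=13144 shift=14
  byte[4]=0xFE cont=1 payload=0x7E=126: acc |= 126<<14 -> acc=2077528 shift=21
  byte[5]=0x67 cont=0 payload=0x67=103: acc |= 103<<21 -> acc=218084184 shift=28 [end]
Varint 2: bytes[2:6] = D8 E6 FE 67 -> value 218084184 (4 byte(s))
  byte[6]=0x97 cont=1 payload=0x17=23: acc |= 23<<0 -> acc=23 shift=7
  byte[7]=0x58 cont=0 payload=0x58=88: acc |= 88<<7 -> acc=11287 shift=14 [end]
Varint 3: bytes[6:8] = 97 58 -> value 11287 (2 byte(s))
  byte[8]=0x82 cont=1 payload=0x02=2: acc |= 2<<0 -> acc=2 shift=7
  byte[9]=0x7A cont=0 payload=0x7A=122: acc |= 122<<7 -> acc=15618 shift=14 [end]
Varint 4: bytes[8:10] = 82 7A -> value 15618 (2 byte(s))
  byte[10]=0xAB cont=1 payload=0x2B=43: acc |= 43<<0 -> acc=43 shift=7
  byte[11]=0x94 cont=1 payload=0x14=20: acc |= 20<<7 -> acc=2603 shift=14
  byte[12]=0x61 cont=0 payload=0x61=97: acc |= 97<<14 -> acc=1591851 shift=21 [end]
Varint 5: bytes[10:13] = AB 94 61 -> value 1591851 (3 byte(s))

Answer: 2 4 2 2 3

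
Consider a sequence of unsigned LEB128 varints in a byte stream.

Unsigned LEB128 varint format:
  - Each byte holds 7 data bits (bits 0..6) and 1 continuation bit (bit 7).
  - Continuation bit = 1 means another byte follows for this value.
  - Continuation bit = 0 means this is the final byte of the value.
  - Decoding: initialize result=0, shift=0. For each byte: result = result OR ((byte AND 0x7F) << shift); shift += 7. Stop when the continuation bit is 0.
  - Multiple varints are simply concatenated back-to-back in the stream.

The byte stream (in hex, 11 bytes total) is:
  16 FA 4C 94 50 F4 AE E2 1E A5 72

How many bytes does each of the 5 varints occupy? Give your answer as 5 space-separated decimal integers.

Answer: 1 2 2 4 2

Derivation:
  byte[0]=0x16 cont=0 payload=0x16=22: acc |= 22<<0 -> acc=22 shift=7 [end]
Varint 1: bytes[0:1] = 16 -> value 22 (1 byte(s))
  byte[1]=0xFA cont=1 payload=0x7A=122: acc |= 122<<0 -> acc=122 shift=7
  byte[2]=0x4C cont=0 payload=0x4C=76: acc |= 76<<7 -> acc=9850 shift=14 [end]
Varint 2: bytes[1:3] = FA 4C -> value 9850 (2 byte(s))
  byte[3]=0x94 cont=1 payload=0x14=20: acc |= 20<<0 -> acc=20 shift=7
  byte[4]=0x50 cont=0 payload=0x50=80: acc |= 80<<7 -> acc=10260 shift=14 [end]
Varint 3: bytes[3:5] = 94 50 -> value 10260 (2 byte(s))
  byte[5]=0xF4 cont=1 payload=0x74=116: acc |= 116<<0 -> acc=116 shift=7
  byte[6]=0xAE cont=1 payload=0x2E=46: acc |= 46<<7 -> acc=6004 shift=14
  byte[7]=0xE2 cont=1 payload=0x62=98: acc |= 98<<14 -> acc=1611636 shift=21
  byte[8]=0x1E cont=0 payload=0x1E=30: acc |= 30<<21 -> acc=64526196 shift=28 [end]
Varint 4: bytes[5:9] = F4 AE E2 1E -> value 64526196 (4 byte(s))
  byte[9]=0xA5 cont=1 payload=0x25=37: acc |= 37<<0 -> acc=37 shift=7
  byte[10]=0x72 cont=0 payload=0x72=114: acc |= 114<<7 -> acc=14629 shift=14 [end]
Varint 5: bytes[9:11] = A5 72 -> value 14629 (2 byte(s))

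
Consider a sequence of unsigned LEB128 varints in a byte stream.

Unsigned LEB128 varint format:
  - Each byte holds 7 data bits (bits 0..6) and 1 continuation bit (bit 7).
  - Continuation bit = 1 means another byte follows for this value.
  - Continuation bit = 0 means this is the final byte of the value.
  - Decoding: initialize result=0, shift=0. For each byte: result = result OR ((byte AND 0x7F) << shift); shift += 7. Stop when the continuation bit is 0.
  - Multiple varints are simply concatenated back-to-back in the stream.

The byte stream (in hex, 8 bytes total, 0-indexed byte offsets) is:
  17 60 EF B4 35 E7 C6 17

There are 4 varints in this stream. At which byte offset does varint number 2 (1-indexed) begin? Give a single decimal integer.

Answer: 1

Derivation:
  byte[0]=0x17 cont=0 payload=0x17=23: acc |= 23<<0 -> acc=23 shift=7 [end]
Varint 1: bytes[0:1] = 17 -> value 23 (1 byte(s))
  byte[1]=0x60 cont=0 payload=0x60=96: acc |= 96<<0 -> acc=96 shift=7 [end]
Varint 2: bytes[1:2] = 60 -> value 96 (1 byte(s))
  byte[2]=0xEF cont=1 payload=0x6F=111: acc |= 111<<0 -> acc=111 shift=7
  byte[3]=0xB4 cont=1 payload=0x34=52: acc |= 52<<7 -> acc=6767 shift=14
  byte[4]=0x35 cont=0 payload=0x35=53: acc |= 53<<14 -> acc=875119 shift=21 [end]
Varint 3: bytes[2:5] = EF B4 35 -> value 875119 (3 byte(s))
  byte[5]=0xE7 cont=1 payload=0x67=103: acc |= 103<<0 -> acc=103 shift=7
  byte[6]=0xC6 cont=1 payload=0x46=70: acc |= 70<<7 -> acc=9063 shift=14
  byte[7]=0x17 cont=0 payload=0x17=23: acc |= 23<<14 -> acc=385895 shift=21 [end]
Varint 4: bytes[5:8] = E7 C6 17 -> value 385895 (3 byte(s))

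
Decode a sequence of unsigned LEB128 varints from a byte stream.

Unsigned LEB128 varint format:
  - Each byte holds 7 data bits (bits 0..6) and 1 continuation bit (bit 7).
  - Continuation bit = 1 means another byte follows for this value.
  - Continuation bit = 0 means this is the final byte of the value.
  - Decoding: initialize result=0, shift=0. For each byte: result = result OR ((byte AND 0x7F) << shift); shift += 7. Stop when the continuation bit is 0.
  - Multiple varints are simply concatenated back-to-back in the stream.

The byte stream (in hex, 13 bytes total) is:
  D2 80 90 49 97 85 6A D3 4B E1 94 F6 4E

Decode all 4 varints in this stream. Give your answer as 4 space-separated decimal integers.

Answer: 153354322 1737367 9683 165513825

Derivation:
  byte[0]=0xD2 cont=1 payload=0x52=82: acc |= 82<<0 -> acc=82 shift=7
  byte[1]=0x80 cont=1 payload=0x00=0: acc |= 0<<7 -> acc=82 shift=14
  byte[2]=0x90 cont=1 payload=0x10=16: acc |= 16<<14 -> acc=262226 shift=21
  byte[3]=0x49 cont=0 payload=0x49=73: acc |= 73<<21 -> acc=153354322 shift=28 [end]
Varint 1: bytes[0:4] = D2 80 90 49 -> value 153354322 (4 byte(s))
  byte[4]=0x97 cont=1 payload=0x17=23: acc |= 23<<0 -> acc=23 shift=7
  byte[5]=0x85 cont=1 payload=0x05=5: acc |= 5<<7 -> acc=663 shift=14
  byte[6]=0x6A cont=0 payload=0x6A=106: acc |= 106<<14 -> acc=1737367 shift=21 [end]
Varint 2: bytes[4:7] = 97 85 6A -> value 1737367 (3 byte(s))
  byte[7]=0xD3 cont=1 payload=0x53=83: acc |= 83<<0 -> acc=83 shift=7
  byte[8]=0x4B cont=0 payload=0x4B=75: acc |= 75<<7 -> acc=9683 shift=14 [end]
Varint 3: bytes[7:9] = D3 4B -> value 9683 (2 byte(s))
  byte[9]=0xE1 cont=1 payload=0x61=97: acc |= 97<<0 -> acc=97 shift=7
  byte[10]=0x94 cont=1 payload=0x14=20: acc |= 20<<7 -> acc=2657 shift=14
  byte[11]=0xF6 cont=1 payload=0x76=118: acc |= 118<<14 -> acc=1935969 shift=21
  byte[12]=0x4E cont=0 payload=0x4E=78: acc |= 78<<21 -> acc=165513825 shift=28 [end]
Varint 4: bytes[9:13] = E1 94 F6 4E -> value 165513825 (4 byte(s))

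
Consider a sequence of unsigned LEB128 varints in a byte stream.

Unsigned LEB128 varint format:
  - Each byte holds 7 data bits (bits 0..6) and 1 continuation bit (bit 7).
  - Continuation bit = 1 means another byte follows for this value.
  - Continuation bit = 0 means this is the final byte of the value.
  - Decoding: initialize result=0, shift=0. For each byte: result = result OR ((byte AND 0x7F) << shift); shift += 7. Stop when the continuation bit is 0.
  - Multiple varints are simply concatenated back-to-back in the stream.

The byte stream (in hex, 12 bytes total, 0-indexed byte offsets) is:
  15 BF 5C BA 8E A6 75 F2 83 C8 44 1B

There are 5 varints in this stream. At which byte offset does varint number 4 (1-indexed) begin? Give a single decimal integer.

  byte[0]=0x15 cont=0 payload=0x15=21: acc |= 21<<0 -> acc=21 shift=7 [end]
Varint 1: bytes[0:1] = 15 -> value 21 (1 byte(s))
  byte[1]=0xBF cont=1 payload=0x3F=63: acc |= 63<<0 -> acc=63 shift=7
  byte[2]=0x5C cont=0 payload=0x5C=92: acc |= 92<<7 -> acc=11839 shift=14 [end]
Varint 2: bytes[1:3] = BF 5C -> value 11839 (2 byte(s))
  byte[3]=0xBA cont=1 payload=0x3A=58: acc |= 58<<0 -> acc=58 shift=7
  byte[4]=0x8E cont=1 payload=0x0E=14: acc |= 14<<7 -> acc=1850 shift=14
  byte[5]=0xA6 cont=1 payload=0x26=38: acc |= 38<<14 -> acc=624442 shift=21
  byte[6]=0x75 cont=0 payload=0x75=117: acc |= 117<<21 -> acc=245991226 shift=28 [end]
Varint 3: bytes[3:7] = BA 8E A6 75 -> value 245991226 (4 byte(s))
  byte[7]=0xF2 cont=1 payload=0x72=114: acc |= 114<<0 -> acc=114 shift=7
  byte[8]=0x83 cont=1 payload=0x03=3: acc |= 3<<7 -> acc=498 shift=14
  byte[9]=0xC8 cont=1 payload=0x48=72: acc |= 72<<14 -> acc=1180146 shift=21
  byte[10]=0x44 cont=0 payload=0x44=68: acc |= 68<<21 -> acc=143786482 shift=28 [end]
Varint 4: bytes[7:11] = F2 83 C8 44 -> value 143786482 (4 byte(s))
  byte[11]=0x1B cont=0 payload=0x1B=27: acc |= 27<<0 -> acc=27 shift=7 [end]
Varint 5: bytes[11:12] = 1B -> value 27 (1 byte(s))

Answer: 7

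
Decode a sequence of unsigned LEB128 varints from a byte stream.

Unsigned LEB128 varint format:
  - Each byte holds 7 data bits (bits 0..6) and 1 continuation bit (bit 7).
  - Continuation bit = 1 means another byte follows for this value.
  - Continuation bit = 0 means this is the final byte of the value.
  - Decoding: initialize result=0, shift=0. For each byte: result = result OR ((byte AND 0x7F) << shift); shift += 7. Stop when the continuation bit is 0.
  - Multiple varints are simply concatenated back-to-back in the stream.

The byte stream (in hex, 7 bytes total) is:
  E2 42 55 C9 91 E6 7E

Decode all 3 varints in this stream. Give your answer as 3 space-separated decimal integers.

  byte[0]=0xE2 cont=1 payload=0x62=98: acc |= 98<<0 -> acc=98 shift=7
  byte[1]=0x42 cont=0 payload=0x42=66: acc |= 66<<7 -> acc=8546 shift=14 [end]
Varint 1: bytes[0:2] = E2 42 -> value 8546 (2 byte(s))
  byte[2]=0x55 cont=0 payload=0x55=85: acc |= 85<<0 -> acc=85 shift=7 [end]
Varint 2: bytes[2:3] = 55 -> value 85 (1 byte(s))
  byte[3]=0xC9 cont=1 payload=0x49=73: acc |= 73<<0 -> acc=73 shift=7
  byte[4]=0x91 cont=1 payload=0x11=17: acc |= 17<<7 -> acc=2249 shift=14
  byte[5]=0xE6 cont=1 payload=0x66=102: acc |= 102<<14 -> acc=1673417 shift=21
  byte[6]=0x7E cont=0 payload=0x7E=126: acc |= 126<<21 -> acc=265914569 shift=28 [end]
Varint 3: bytes[3:7] = C9 91 E6 7E -> value 265914569 (4 byte(s))

Answer: 8546 85 265914569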